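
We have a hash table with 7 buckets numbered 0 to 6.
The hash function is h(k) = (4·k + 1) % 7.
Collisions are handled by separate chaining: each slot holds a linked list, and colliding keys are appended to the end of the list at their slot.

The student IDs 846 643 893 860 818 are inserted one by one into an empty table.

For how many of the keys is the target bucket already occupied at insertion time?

Insert 846: h=4, bucket 4 empty -> new chain.
Insert 643: h=4, bucket 4 nonempty -> append to chain.
Insert 893: h=3, bucket 3 empty -> new chain.
Insert 860: h=4, bucket 4 nonempty -> append to chain.
Insert 818: h=4, bucket 4 nonempty -> append to chain.
Final buckets:
0: -
1: -
2: -
3: 893
4: 846 -> 643 -> 860 -> 818
5: -
6: -

3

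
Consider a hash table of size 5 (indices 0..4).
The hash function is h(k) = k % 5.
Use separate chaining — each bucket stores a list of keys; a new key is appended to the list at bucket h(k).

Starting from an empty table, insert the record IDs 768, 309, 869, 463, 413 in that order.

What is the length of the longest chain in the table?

768 → bucket 3
309 → bucket 4
869 → bucket 4 (collision)
463 → bucket 3 (collision)
413 → bucket 3 (collision)
Final buckets:
0: _
1: _
2: _
3: 768 -> 463 -> 413
4: 309 -> 869

3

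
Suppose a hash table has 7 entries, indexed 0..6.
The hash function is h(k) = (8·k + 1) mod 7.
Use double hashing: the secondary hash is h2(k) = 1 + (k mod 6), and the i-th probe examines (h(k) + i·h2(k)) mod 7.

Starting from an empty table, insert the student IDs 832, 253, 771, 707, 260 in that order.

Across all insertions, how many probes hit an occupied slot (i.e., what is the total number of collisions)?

832 hashes to 0; slot 0 is free -> place at 0.
253 hashes to 2; slot 2 is free -> place at 2.
771 hashes to 2, h2=4; 2 taken -> place at 6.
707 hashes to 1; slot 1 is free -> place at 1.
260 hashes to 2, h2=3; 2 taken -> place at 5.
Table: [832, 707, 253, ., ., 260, 771]

2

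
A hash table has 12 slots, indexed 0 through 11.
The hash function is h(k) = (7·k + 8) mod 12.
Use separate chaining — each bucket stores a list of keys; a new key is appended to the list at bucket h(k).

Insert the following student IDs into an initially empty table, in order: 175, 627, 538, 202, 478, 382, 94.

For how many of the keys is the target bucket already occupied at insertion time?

Insert 175: h=9, bucket 9 empty -> new chain.
Insert 627: h=5, bucket 5 empty -> new chain.
Insert 538: h=6, bucket 6 empty -> new chain.
Insert 202: h=6, bucket 6 nonempty -> append to chain.
Insert 478: h=6, bucket 6 nonempty -> append to chain.
Insert 382: h=6, bucket 6 nonempty -> append to chain.
Insert 94: h=6, bucket 6 nonempty -> append to chain.
Final buckets:
0: _
1: _
2: _
3: _
4: _
5: 627
6: 538 -> 202 -> 478 -> 382 -> 94
7: _
8: _
9: 175
10: _
11: _

4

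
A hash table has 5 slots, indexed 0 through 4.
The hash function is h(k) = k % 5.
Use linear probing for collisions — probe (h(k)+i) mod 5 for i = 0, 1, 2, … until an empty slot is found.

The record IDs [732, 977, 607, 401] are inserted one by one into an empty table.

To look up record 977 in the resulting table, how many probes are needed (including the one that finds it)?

732 hashes to 2; slot 2 is free → place at 2.
977 hashes to 2; 2 taken → place at 3.
607 hashes to 2; 2,3 taken → place at 4.
401 hashes to 1; slot 1 is free → place at 1.
Table: [-, 401, 732, 977, 607]
Lookup 977: h=2, probe 2,3 → found at 3.

2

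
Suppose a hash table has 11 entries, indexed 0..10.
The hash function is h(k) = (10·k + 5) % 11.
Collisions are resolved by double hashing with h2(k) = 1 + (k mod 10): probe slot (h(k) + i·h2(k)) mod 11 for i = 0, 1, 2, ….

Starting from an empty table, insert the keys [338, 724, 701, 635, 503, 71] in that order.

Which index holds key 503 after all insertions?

338: h=8 → slot 8
724: h=7 → slot 7
701: h=8, h2=2, probe 8,10 → slot 10
635: h=8, h2=6, probe 8,3 → slot 3
503: h=8, h2=4, probe 8,1 → slot 1
71: h=0 → slot 0
Table: [71, 503, ∅, 635, ∅, ∅, ∅, 724, 338, ∅, 701]

1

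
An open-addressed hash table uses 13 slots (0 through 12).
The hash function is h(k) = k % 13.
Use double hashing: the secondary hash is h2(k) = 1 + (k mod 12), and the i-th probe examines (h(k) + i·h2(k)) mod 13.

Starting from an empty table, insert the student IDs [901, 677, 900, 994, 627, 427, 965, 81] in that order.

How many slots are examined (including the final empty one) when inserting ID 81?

2

Insert 901: h=4, slot 4 empty -> index 4.
Insert 677: h=1, slot 1 empty -> index 1.
Insert 900: h=3, slot 3 empty -> index 3.
Insert 994: h=6, slot 6 empty -> index 6.
Insert 627: h=3, h2=4, slot 3 occupied -> index 7.
Insert 427: h=11, slot 11 empty -> index 11.
Insert 965: h=3, h2=6, slot 3 occupied -> index 9.
Insert 81: h=3, h2=10, slot 3 occupied -> index 0.
Table: [81, 677, _, 900, 901, _, 994, 627, _, 965, _, 427, _]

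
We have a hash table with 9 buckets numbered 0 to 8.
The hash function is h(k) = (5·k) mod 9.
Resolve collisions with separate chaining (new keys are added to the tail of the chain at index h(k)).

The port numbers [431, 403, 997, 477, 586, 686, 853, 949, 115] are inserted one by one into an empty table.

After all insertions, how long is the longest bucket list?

431 → bucket 4
403 → bucket 8
997 → bucket 8 (collision)
477 → bucket 0
586 → bucket 5
686 → bucket 1
853 → bucket 8 (collision)
949 → bucket 2
115 → bucket 8 (collision)
Final buckets:
0: 477
1: 686
2: 949
3: ∅
4: 431
5: 586
6: ∅
7: ∅
8: 403 -> 997 -> 853 -> 115

4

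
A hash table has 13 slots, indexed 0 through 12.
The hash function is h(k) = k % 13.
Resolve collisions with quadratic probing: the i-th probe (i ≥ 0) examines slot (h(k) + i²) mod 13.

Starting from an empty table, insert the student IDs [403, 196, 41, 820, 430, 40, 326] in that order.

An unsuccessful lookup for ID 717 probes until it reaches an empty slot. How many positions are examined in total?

2

403: h=0 → slot 0
196: h=1 → slot 1
41: h=2 → slot 2
820: h=1, probe 1,2,5 → slot 5
430: h=1, probe 1,2,5,10 → slot 10
40: h=1, probe 1,2,5,10,4 → slot 4
326: h=1, probe 1,2,5,10,4,0,11 → slot 11
Table: [403, 196, 41, ∅, 40, 820, ∅, ∅, ∅, ∅, 430, 326, ∅]
Lookup 717: h=2, probe 2,3 → slot 3 empty, not found.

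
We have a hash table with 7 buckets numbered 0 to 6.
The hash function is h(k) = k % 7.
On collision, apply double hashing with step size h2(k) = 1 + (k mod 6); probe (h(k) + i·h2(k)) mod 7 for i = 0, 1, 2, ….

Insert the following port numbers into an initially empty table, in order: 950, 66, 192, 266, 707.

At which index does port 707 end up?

950: h=5 -> slot 5
66: h=3 -> slot 3
192: h=3, h2=1, probe 3,4 -> slot 4
266: h=0 -> slot 0
707: h=0, h2=6, probe 0,6 -> slot 6
Table: [266, —, —, 66, 192, 950, 707]

6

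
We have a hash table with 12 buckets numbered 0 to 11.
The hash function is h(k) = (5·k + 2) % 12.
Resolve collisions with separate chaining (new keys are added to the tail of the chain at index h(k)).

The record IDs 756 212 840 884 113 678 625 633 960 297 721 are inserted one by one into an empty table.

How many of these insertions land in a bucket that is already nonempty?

5

Insert 756: h=2, bucket 2 empty -> new chain.
Insert 212: h=6, bucket 6 empty -> new chain.
Insert 840: h=2, bucket 2 nonempty -> append to chain.
Insert 884: h=6, bucket 6 nonempty -> append to chain.
Insert 113: h=3, bucket 3 empty -> new chain.
Insert 678: h=8, bucket 8 empty -> new chain.
Insert 625: h=7, bucket 7 empty -> new chain.
Insert 633: h=11, bucket 11 empty -> new chain.
Insert 960: h=2, bucket 2 nonempty -> append to chain.
Insert 297: h=11, bucket 11 nonempty -> append to chain.
Insert 721: h=7, bucket 7 nonempty -> append to chain.
Final buckets:
0: -
1: -
2: 756 -> 840 -> 960
3: 113
4: -
5: -
6: 212 -> 884
7: 625 -> 721
8: 678
9: -
10: -
11: 633 -> 297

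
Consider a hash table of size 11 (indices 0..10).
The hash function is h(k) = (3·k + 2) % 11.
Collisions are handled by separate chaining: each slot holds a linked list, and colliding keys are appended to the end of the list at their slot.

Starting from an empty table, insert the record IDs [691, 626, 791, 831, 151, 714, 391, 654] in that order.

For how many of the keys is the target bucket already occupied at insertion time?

Insert 691: h=7, bucket 7 empty → new chain.
Insert 626: h=10, bucket 10 empty → new chain.
Insert 791: h=10, bucket 10 nonempty → append to chain.
Insert 831: h=9, bucket 9 empty → new chain.
Insert 151: h=4, bucket 4 empty → new chain.
Insert 714: h=10, bucket 10 nonempty → append to chain.
Insert 391: h=9, bucket 9 nonempty → append to chain.
Insert 654: h=6, bucket 6 empty → new chain.
Final buckets:
0: ∅
1: ∅
2: ∅
3: ∅
4: 151
5: ∅
6: 654
7: 691
8: ∅
9: 831 -> 391
10: 626 -> 791 -> 714

3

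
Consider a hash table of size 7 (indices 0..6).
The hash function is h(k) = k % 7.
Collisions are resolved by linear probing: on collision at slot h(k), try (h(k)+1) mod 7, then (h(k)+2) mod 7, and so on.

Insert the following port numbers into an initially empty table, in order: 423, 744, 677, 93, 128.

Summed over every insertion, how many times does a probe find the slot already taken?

Insert 423: h=3, slot 3 empty → index 3.
Insert 744: h=2, slot 2 empty → index 2.
Insert 677: h=5, slot 5 empty → index 5.
Insert 93: h=2, slots 2,3 occupied → index 4.
Insert 128: h=2, slots 2,3,4,5 occupied → index 6.
Table: [., ., 744, 423, 93, 677, 128]

6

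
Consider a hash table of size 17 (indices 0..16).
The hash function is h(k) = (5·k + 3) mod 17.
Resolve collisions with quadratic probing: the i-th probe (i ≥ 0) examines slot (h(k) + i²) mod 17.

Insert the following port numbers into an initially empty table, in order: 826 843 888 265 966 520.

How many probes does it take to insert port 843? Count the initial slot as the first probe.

826 hashes to 2; slot 2 is free -> place at 2.
843 hashes to 2; 2 taken -> place at 3.
888 hashes to 6; slot 6 is free -> place at 6.
265 hashes to 2; 2,3,6 taken -> place at 11.
966 hashes to 5; slot 5 is free -> place at 5.
520 hashes to 2; 2,3,6,11 taken -> place at 1.
Table: [∅, 520, 826, 843, ∅, 966, 888, ∅, ∅, ∅, ∅, 265, ∅, ∅, ∅, ∅, ∅]

2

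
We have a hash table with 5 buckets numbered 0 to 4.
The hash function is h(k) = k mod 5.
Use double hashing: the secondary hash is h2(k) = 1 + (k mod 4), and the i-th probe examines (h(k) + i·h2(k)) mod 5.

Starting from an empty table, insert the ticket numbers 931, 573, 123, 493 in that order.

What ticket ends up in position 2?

Insert 931: h=1, slot 1 empty => index 1.
Insert 573: h=3, slot 3 empty => index 3.
Insert 123: h=3, h2=4, slot 3 occupied => index 2.
Insert 493: h=3, h2=2, slot 3 occupied => index 0.
Table: [493, 931, 123, 573, -]

123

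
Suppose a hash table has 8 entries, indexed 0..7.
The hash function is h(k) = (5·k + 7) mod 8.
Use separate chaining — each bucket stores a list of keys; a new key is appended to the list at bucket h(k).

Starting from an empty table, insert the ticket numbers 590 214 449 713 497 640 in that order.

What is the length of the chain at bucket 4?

590 → bucket 5
214 → bucket 5 (collision)
449 → bucket 4
713 → bucket 4 (collision)
497 → bucket 4 (collision)
640 → bucket 7
Final buckets:
0: _
1: _
2: _
3: _
4: 449 -> 713 -> 497
5: 590 -> 214
6: _
7: 640

3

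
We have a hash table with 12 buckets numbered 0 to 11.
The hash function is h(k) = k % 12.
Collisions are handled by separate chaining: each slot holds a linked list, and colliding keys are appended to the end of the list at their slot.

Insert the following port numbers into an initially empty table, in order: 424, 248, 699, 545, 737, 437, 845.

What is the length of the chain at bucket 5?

4

424 -> bucket 4
248 -> bucket 8
699 -> bucket 3
545 -> bucket 5
737 -> bucket 5 (collision)
437 -> bucket 5 (collision)
845 -> bucket 5 (collision)
Final buckets:
0: ∅
1: ∅
2: ∅
3: 699
4: 424
5: 545 -> 737 -> 437 -> 845
6: ∅
7: ∅
8: 248
9: ∅
10: ∅
11: ∅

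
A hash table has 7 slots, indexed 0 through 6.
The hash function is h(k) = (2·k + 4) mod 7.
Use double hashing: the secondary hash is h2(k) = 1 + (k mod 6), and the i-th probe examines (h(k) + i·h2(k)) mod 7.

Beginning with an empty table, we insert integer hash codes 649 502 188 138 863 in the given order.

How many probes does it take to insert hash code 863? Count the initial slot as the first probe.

3

649 hashes to 0; slot 0 is free => place at 0.
502 hashes to 0, h2=5; 0 taken => place at 5.
188 hashes to 2; slot 2 is free => place at 2.
138 hashes to 0, h2=1; 0 taken => place at 1.
863 hashes to 1, h2=6; 1,0 taken => place at 6.
Table: [649, 138, 188, ∅, ∅, 502, 863]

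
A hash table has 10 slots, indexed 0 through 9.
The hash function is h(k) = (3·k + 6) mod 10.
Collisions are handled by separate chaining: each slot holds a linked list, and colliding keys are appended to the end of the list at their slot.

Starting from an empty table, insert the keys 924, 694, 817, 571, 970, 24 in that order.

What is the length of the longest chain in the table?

3

924 → bucket 8
694 → bucket 8 (collision)
817 → bucket 7
571 → bucket 9
970 → bucket 6
24 → bucket 8 (collision)
Final buckets:
0: —
1: —
2: —
3: —
4: —
5: —
6: 970
7: 817
8: 924 -> 694 -> 24
9: 571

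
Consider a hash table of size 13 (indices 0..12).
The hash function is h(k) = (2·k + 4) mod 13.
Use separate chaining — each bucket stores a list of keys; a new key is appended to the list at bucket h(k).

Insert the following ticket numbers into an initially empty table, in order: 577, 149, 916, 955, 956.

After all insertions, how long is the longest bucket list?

3

Insert 577: h=1, bucket 1 empty -> new chain.
Insert 149: h=3, bucket 3 empty -> new chain.
Insert 916: h=3, bucket 3 nonempty -> append to chain.
Insert 955: h=3, bucket 3 nonempty -> append to chain.
Insert 956: h=5, bucket 5 empty -> new chain.
Final buckets:
0: ∅
1: 577
2: ∅
3: 149 -> 916 -> 955
4: ∅
5: 956
6: ∅
7: ∅
8: ∅
9: ∅
10: ∅
11: ∅
12: ∅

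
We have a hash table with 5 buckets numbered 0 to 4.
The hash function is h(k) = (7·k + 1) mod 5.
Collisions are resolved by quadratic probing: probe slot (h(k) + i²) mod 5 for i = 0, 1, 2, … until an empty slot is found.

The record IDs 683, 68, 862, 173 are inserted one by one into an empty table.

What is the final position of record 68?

Insert 683: h=2, slot 2 empty => index 2.
Insert 68: h=2, slot 2 occupied => index 3.
Insert 862: h=0, slot 0 empty => index 0.
Insert 173: h=2, slots 2,3 occupied => index 1.
Table: [862, 173, 683, 68, —]

3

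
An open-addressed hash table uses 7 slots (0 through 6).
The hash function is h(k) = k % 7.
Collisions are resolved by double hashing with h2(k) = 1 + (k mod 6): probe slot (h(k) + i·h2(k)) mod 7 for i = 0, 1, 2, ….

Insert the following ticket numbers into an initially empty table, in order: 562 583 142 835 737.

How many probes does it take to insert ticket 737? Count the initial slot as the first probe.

Insert 562: h=2, slot 2 empty -> index 2.
Insert 583: h=2, h2=2, slot 2 occupied -> index 4.
Insert 142: h=2, h2=5, slot 2 occupied -> index 0.
Insert 835: h=2, h2=2, slots 2,4 occupied -> index 6.
Insert 737: h=2, h2=6, slot 2 occupied -> index 1.
Table: [142, 737, 562, _, 583, _, 835]

2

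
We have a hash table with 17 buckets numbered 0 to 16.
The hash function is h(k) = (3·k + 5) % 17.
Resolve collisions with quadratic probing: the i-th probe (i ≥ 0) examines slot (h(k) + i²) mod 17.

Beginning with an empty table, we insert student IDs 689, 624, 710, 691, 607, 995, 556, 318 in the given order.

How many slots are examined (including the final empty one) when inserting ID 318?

5

689: h=15 -> slot 15
624: h=7 -> slot 7
710: h=10 -> slot 10
691: h=4 -> slot 4
607: h=7, probe 7,8 -> slot 8
995: h=15, probe 15,16 -> slot 16
556: h=7, probe 7,8,11 -> slot 11
318: h=7, probe 7,8,11,16,6 -> slot 6
Table: [—, —, —, —, 691, —, 318, 624, 607, —, 710, 556, —, —, —, 689, 995]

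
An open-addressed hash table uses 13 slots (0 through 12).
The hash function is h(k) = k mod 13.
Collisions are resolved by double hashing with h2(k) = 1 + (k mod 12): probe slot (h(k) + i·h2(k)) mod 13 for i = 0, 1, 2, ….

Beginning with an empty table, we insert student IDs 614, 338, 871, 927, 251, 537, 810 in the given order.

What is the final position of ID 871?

8

614 hashes to 3; slot 3 is free -> place at 3.
338 hashes to 0; slot 0 is free -> place at 0.
871 hashes to 0, h2=8; 0 taken -> place at 8.
927 hashes to 4; slot 4 is free -> place at 4.
251 hashes to 4, h2=12; 4,3 taken -> place at 2.
537 hashes to 4, h2=10; 4 taken -> place at 1.
810 hashes to 4, h2=7; 4 taken -> place at 11.
Table: [338, 537, 251, 614, 927, ., ., ., 871, ., ., 810, .]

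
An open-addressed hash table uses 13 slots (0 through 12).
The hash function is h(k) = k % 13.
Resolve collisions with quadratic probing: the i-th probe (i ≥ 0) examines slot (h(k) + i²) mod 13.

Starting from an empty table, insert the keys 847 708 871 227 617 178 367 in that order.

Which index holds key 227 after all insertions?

7

847 hashes to 2; slot 2 is free => place at 2.
708 hashes to 6; slot 6 is free => place at 6.
871 hashes to 0; slot 0 is free => place at 0.
227 hashes to 6; 6 taken => place at 7.
617 hashes to 6; 6,7 taken => place at 10.
178 hashes to 9; slot 9 is free => place at 9.
367 hashes to 3; slot 3 is free => place at 3.
Table: [871, —, 847, 367, —, —, 708, 227, —, 178, 617, —, —]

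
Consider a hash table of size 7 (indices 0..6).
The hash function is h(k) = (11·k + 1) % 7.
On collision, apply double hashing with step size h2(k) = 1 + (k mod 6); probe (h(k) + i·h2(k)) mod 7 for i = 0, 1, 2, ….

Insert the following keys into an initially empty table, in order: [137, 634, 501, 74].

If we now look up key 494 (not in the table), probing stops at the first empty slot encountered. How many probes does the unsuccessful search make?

137: h=3 => slot 3
634: h=3, h2=5, probe 3,1 => slot 1
501: h=3, h2=4, probe 3,0 => slot 0
74: h=3, h2=3, probe 3,6 => slot 6
Table: [501, 634, —, 137, —, —, 74]
Lookup 494: h=3, h2=3, probe 3,6,2 → slot 2 empty, not found.

3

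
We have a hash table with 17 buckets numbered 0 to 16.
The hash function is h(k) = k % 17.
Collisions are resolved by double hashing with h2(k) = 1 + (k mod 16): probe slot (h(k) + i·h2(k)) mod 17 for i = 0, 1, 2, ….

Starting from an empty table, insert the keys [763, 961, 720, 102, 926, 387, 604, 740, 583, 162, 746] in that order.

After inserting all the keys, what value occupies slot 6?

720

763: h=15 -> slot 15
961: h=9 -> slot 9
720: h=6 -> slot 6
102: h=0 -> slot 0
926: h=8 -> slot 8
387: h=13 -> slot 13
604: h=9, h2=13, probe 9,5 -> slot 5
740: h=9, h2=5, probe 9,14 -> slot 14
583: h=5, h2=8, probe 5,13,4 -> slot 4
162: h=9, h2=3, probe 9,12 -> slot 12
746: h=15, h2=11, probe 15,9,3 -> slot 3
Table: [102, -, -, 746, 583, 604, 720, -, 926, 961, -, -, 162, 387, 740, 763, -]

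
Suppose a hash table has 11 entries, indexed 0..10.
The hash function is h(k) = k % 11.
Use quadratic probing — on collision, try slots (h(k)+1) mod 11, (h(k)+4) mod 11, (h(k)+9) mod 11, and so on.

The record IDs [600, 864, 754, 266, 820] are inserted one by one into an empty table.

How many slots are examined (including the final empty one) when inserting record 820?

4

600 hashes to 6; slot 6 is free → place at 6.
864 hashes to 6; 6 taken → place at 7.
754 hashes to 6; 6,7 taken → place at 10.
266 hashes to 2; slot 2 is free → place at 2.
820 hashes to 6; 6,7,10 taken → place at 4.
Table: [-, -, 266, -, 820, -, 600, 864, -, -, 754]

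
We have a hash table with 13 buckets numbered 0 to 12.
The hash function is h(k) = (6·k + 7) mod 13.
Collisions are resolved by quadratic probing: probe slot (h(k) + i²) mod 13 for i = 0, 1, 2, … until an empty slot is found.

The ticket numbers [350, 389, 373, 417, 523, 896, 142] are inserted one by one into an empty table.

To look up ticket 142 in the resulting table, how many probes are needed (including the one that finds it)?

4

Insert 350: h=1, slot 1 empty -> index 1.
Insert 389: h=1, slot 1 occupied -> index 2.
Insert 373: h=9, slot 9 empty -> index 9.
Insert 417: h=0, slot 0 empty -> index 0.
Insert 523: h=12, slot 12 empty -> index 12.
Insert 896: h=1, slots 1,2 occupied -> index 5.
Insert 142: h=1, slots 1,2,5 occupied -> index 10.
Table: [417, 350, 389, ., ., 896, ., ., ., 373, 142, ., 523]
Lookup 142: h=1, probe 1,2,5,10 → found at 10.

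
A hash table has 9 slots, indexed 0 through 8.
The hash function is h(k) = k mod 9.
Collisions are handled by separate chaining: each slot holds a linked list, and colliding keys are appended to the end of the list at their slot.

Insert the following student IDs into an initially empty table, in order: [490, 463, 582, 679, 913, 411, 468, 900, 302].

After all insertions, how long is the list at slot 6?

Insert 490: h=4, bucket 4 empty -> new chain.
Insert 463: h=4, bucket 4 nonempty -> append to chain.
Insert 582: h=6, bucket 6 empty -> new chain.
Insert 679: h=4, bucket 4 nonempty -> append to chain.
Insert 913: h=4, bucket 4 nonempty -> append to chain.
Insert 411: h=6, bucket 6 nonempty -> append to chain.
Insert 468: h=0, bucket 0 empty -> new chain.
Insert 900: h=0, bucket 0 nonempty -> append to chain.
Insert 302: h=5, bucket 5 empty -> new chain.
Final buckets:
0: 468 -> 900
1: —
2: —
3: —
4: 490 -> 463 -> 679 -> 913
5: 302
6: 582 -> 411
7: —
8: —

2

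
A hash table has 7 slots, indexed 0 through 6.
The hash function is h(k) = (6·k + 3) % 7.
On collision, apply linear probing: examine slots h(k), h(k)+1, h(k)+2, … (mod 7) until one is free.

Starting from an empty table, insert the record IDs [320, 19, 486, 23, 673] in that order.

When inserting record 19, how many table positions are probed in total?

320: h=5 => slot 5
19: h=5, probe 5,6 => slot 6
486: h=0 => slot 0
23: h=1 => slot 1
673: h=2 => slot 2
Table: [486, 23, 673, _, _, 320, 19]

2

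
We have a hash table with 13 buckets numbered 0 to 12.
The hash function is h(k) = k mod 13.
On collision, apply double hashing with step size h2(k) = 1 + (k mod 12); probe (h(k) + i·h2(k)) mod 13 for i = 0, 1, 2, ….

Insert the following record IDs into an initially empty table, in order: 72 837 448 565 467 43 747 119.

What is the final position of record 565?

8

Insert 72: h=7, slot 7 empty → index 7.
Insert 837: h=5, slot 5 empty → index 5.
Insert 448: h=6, slot 6 empty → index 6.
Insert 565: h=6, h2=2, slot 6 occupied → index 8.
Insert 467: h=12, slot 12 empty → index 12.
Insert 43: h=4, slot 4 empty → index 4.
Insert 747: h=6, h2=4, slot 6 occupied → index 10.
Insert 119: h=2, slot 2 empty → index 2.
Table: [_, _, 119, _, 43, 837, 448, 72, 565, _, 747, _, 467]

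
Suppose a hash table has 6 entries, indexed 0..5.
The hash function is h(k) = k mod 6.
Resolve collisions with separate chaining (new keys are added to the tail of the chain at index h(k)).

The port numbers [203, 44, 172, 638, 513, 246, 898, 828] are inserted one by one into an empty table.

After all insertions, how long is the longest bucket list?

203 → bucket 5
44 → bucket 2
172 → bucket 4
638 → bucket 2 (collision)
513 → bucket 3
246 → bucket 0
898 → bucket 4 (collision)
828 → bucket 0 (collision)
Final buckets:
0: 246 -> 828
1: ∅
2: 44 -> 638
3: 513
4: 172 -> 898
5: 203

2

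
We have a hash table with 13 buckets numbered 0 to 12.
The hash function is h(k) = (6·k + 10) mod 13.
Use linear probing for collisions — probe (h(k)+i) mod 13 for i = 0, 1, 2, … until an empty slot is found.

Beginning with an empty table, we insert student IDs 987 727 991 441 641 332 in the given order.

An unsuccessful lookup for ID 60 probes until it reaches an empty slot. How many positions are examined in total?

2

987 hashes to 4; slot 4 is free -> place at 4.
727 hashes to 4; 4 taken -> place at 5.
991 hashes to 2; slot 2 is free -> place at 2.
441 hashes to 4; 4,5 taken -> place at 6.
641 hashes to 8; slot 8 is free -> place at 8.
332 hashes to 0; slot 0 is free -> place at 0.
Table: [332, _, 991, _, 987, 727, 441, _, 641, _, _, _, _]
Lookup 60: h=6, probe 6,7 → slot 7 empty, not found.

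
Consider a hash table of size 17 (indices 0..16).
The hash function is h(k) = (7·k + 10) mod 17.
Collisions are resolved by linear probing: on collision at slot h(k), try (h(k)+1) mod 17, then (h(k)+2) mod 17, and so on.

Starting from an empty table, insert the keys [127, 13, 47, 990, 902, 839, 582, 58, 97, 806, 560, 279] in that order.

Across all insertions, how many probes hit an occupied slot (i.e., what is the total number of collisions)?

127: h=15 → slot 15
13: h=16 → slot 16
47: h=16, probe 16,0 → slot 0
990: h=4 → slot 4
902: h=0, probe 0,1 → slot 1
839: h=1, probe 1,2 → slot 2
582: h=4, probe 4,5 → slot 5
58: h=8 → slot 8
97: h=9 → slot 9
806: h=8, probe 8,9,10 → slot 10
560: h=3 → slot 3
279: h=8, probe 8,9,10,11 → slot 11
Table: [47, 902, 839, 560, 990, 582, ., ., 58, 97, 806, 279, ., ., ., 127, 13]

9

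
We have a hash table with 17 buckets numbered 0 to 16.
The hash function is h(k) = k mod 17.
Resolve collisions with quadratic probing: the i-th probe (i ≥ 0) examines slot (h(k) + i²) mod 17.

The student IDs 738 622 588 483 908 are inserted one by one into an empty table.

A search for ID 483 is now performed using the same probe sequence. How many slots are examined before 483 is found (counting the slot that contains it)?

2

Insert 738: h=7, slot 7 empty => index 7.
Insert 622: h=10, slot 10 empty => index 10.
Insert 588: h=10, slot 10 occupied => index 11.
Insert 483: h=7, slot 7 occupied => index 8.
Insert 908: h=7, slots 7,8,11 occupied => index 16.
Table: [., ., ., ., ., ., ., 738, 483, ., 622, 588, ., ., ., ., 908]
Lookup 483: h=7, probe 7,8 → found at 8.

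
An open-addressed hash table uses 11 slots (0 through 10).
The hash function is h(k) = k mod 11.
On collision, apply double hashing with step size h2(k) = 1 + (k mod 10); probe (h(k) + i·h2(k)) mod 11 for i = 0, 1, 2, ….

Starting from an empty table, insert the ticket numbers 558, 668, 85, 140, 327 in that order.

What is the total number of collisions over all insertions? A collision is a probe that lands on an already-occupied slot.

4

Insert 558: h=8, slot 8 empty -> index 8.
Insert 668: h=8, h2=9, slot 8 occupied -> index 6.
Insert 85: h=8, h2=6, slot 8 occupied -> index 3.
Insert 140: h=8, h2=1, slot 8 occupied -> index 9.
Insert 327: h=8, h2=8, slot 8 occupied -> index 5.
Table: [—, —, —, 85, —, 327, 668, —, 558, 140, —]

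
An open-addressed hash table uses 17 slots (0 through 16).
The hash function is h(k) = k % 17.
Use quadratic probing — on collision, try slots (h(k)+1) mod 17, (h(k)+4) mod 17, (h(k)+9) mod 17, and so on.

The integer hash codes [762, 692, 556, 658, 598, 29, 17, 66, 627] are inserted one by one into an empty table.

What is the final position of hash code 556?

762 hashes to 14; slot 14 is free -> place at 14.
692 hashes to 12; slot 12 is free -> place at 12.
556 hashes to 12; 12 taken -> place at 13.
658 hashes to 12; 12,13 taken -> place at 16.
598 hashes to 3; slot 3 is free -> place at 3.
29 hashes to 12; 12,13,16 taken -> place at 4.
17 hashes to 0; slot 0 is free -> place at 0.
66 hashes to 15; slot 15 is free -> place at 15.
627 hashes to 15; 15,16 taken -> place at 2.
Table: [17, ., 627, 598, 29, ., ., ., ., ., ., ., 692, 556, 762, 66, 658]

13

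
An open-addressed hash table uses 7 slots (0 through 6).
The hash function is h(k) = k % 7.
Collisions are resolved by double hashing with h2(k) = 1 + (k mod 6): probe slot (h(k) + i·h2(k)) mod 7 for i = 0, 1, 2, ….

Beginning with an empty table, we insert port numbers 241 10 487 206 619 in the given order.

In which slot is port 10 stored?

1

241: h=3 => slot 3
10: h=3, h2=5, probe 3,1 => slot 1
487: h=4 => slot 4
206: h=3, h2=3, probe 3,6 => slot 6
619: h=3, h2=2, probe 3,5 => slot 5
Table: [-, 10, -, 241, 487, 619, 206]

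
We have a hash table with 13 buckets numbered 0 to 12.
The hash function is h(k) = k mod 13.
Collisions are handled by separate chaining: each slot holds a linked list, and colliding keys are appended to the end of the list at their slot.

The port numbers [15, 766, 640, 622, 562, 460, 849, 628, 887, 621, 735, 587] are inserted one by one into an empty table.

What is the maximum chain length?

3

Insert 15: h=2, bucket 2 empty → new chain.
Insert 766: h=12, bucket 12 empty → new chain.
Insert 640: h=3, bucket 3 empty → new chain.
Insert 622: h=11, bucket 11 empty → new chain.
Insert 562: h=3, bucket 3 nonempty → append to chain.
Insert 460: h=5, bucket 5 empty → new chain.
Insert 849: h=4, bucket 4 empty → new chain.
Insert 628: h=4, bucket 4 nonempty → append to chain.
Insert 887: h=3, bucket 3 nonempty → append to chain.
Insert 621: h=10, bucket 10 empty → new chain.
Insert 735: h=7, bucket 7 empty → new chain.
Insert 587: h=2, bucket 2 nonempty → append to chain.
Final buckets:
0: —
1: —
2: 15 -> 587
3: 640 -> 562 -> 887
4: 849 -> 628
5: 460
6: —
7: 735
8: —
9: —
10: 621
11: 622
12: 766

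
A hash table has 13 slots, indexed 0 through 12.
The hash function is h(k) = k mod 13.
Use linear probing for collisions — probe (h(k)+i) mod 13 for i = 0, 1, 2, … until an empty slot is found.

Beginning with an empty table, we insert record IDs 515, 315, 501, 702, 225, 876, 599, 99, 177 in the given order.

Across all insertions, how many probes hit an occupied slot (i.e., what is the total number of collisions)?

515: h=8 -> slot 8
315: h=3 -> slot 3
501: h=7 -> slot 7
702: h=0 -> slot 0
225: h=4 -> slot 4
876: h=5 -> slot 5
599: h=1 -> slot 1
99: h=8, probe 8,9 -> slot 9
177: h=8, probe 8,9,10 -> slot 10
Table: [702, 599, -, 315, 225, 876, -, 501, 515, 99, 177, -, -]

3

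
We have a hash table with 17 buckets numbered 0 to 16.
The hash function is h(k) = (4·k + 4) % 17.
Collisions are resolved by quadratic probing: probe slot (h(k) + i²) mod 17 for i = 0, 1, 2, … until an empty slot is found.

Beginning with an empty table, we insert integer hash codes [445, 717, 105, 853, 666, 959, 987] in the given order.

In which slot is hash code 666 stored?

15

445 hashes to 16; slot 16 is free → place at 16.
717 hashes to 16; 16 taken → place at 0.
105 hashes to 16; 16,0 taken → place at 3.
853 hashes to 16; 16,0,3 taken → place at 8.
666 hashes to 16; 16,0,3,8 taken → place at 15.
959 hashes to 15; 15,16 taken → place at 2.
987 hashes to 8; 8 taken → place at 9.
Table: [717, —, 959, 105, —, —, —, —, 853, 987, —, —, —, —, —, 666, 445]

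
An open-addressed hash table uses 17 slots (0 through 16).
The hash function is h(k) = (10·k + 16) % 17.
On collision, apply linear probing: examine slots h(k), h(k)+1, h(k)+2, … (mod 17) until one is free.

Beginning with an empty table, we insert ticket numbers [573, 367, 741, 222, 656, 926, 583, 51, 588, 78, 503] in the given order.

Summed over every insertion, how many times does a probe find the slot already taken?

573 hashes to 0; slot 0 is free → place at 0.
367 hashes to 14; slot 14 is free → place at 14.
741 hashes to 14; 14 taken → place at 15.
222 hashes to 9; slot 9 is free → place at 9.
656 hashes to 14; 14,15 taken → place at 16.
926 hashes to 11; slot 11 is free → place at 11.
583 hashes to 15; 15,16,0 taken → place at 1.
51 hashes to 16; 16,0,1 taken → place at 2.
588 hashes to 14; 14,15,16,0,1,2 taken → place at 3.
78 hashes to 14; 14,15,16,0,1,2,3 taken → place at 4.
503 hashes to 14; 14,15,16,0,1,2,3,4 taken → place at 5.
Table: [573, 583, 51, 588, 78, 503, _, _, _, 222, _, 926, _, _, 367, 741, 656]

30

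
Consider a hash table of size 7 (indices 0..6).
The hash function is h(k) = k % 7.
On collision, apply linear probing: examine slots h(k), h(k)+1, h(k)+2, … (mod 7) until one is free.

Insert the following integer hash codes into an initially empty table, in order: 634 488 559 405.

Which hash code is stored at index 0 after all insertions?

405

634 hashes to 4; slot 4 is free → place at 4.
488 hashes to 5; slot 5 is free → place at 5.
559 hashes to 6; slot 6 is free → place at 6.
405 hashes to 6; 6 taken → place at 0.
Table: [405, ., ., ., 634, 488, 559]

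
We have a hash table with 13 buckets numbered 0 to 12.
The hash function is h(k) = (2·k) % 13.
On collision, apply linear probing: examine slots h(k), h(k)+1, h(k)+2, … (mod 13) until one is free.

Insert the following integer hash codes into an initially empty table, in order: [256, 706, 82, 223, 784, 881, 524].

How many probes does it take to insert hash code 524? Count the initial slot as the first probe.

Insert 256: h=5, slot 5 empty → index 5.
Insert 706: h=8, slot 8 empty → index 8.
Insert 82: h=8, slot 8 occupied → index 9.
Insert 223: h=4, slot 4 empty → index 4.
Insert 784: h=8, slots 8,9 occupied → index 10.
Insert 881: h=7, slot 7 empty → index 7.
Insert 524: h=8, slots 8,9,10 occupied → index 11.
Table: [_, _, _, _, 223, 256, _, 881, 706, 82, 784, 524, _]

4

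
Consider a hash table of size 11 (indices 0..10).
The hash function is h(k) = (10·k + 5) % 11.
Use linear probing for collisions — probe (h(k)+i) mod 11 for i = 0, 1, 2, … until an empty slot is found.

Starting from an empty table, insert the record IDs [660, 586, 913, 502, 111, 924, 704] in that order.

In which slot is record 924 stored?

660: h=5 -> slot 5
586: h=2 -> slot 2
913: h=5, probe 5,6 -> slot 6
502: h=9 -> slot 9
111: h=4 -> slot 4
924: h=5, probe 5,6,7 -> slot 7
704: h=5, probe 5,6,7,8 -> slot 8
Table: [-, -, 586, -, 111, 660, 913, 924, 704, 502, -]

7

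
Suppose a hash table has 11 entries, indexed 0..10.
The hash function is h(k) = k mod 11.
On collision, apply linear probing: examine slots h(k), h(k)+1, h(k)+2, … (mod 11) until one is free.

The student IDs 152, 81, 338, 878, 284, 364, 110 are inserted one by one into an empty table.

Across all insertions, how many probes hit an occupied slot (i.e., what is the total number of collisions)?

5

152: h=9 → slot 9
81: h=4 → slot 4
338: h=8 → slot 8
878: h=9, probe 9,10 → slot 10
284: h=9, probe 9,10,0 → slot 0
364: h=1 → slot 1
110: h=0, probe 0,1,2 → slot 2
Table: [284, 364, 110, ∅, 81, ∅, ∅, ∅, 338, 152, 878]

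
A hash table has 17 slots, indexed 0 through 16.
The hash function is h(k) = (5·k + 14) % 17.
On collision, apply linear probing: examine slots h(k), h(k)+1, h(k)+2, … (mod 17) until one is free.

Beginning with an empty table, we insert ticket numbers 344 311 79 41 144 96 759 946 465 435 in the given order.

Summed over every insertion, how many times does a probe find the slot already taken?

344: h=0 → slot 0
311: h=5 → slot 5
79: h=1 → slot 1
41: h=15 → slot 15
144: h=3 → slot 3
96: h=1, probe 1,2 → slot 2
759: h=1, probe 1,2,3,4 → slot 4
946: h=1, probe 1,2,3,4,5,6 → slot 6
465: h=10 → slot 10
435: h=13 → slot 13
Table: [344, 79, 96, 144, 759, 311, 946, ., ., ., 465, ., ., 435, ., 41, .]

9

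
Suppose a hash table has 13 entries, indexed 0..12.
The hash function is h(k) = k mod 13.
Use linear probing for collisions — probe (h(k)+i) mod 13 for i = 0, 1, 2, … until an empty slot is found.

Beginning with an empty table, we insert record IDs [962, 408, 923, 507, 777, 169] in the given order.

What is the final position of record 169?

962 hashes to 0; slot 0 is free → place at 0.
408 hashes to 5; slot 5 is free → place at 5.
923 hashes to 0; 0 taken → place at 1.
507 hashes to 0; 0,1 taken → place at 2.
777 hashes to 10; slot 10 is free → place at 10.
169 hashes to 0; 0,1,2 taken → place at 3.
Table: [962, 923, 507, 169, —, 408, —, —, —, —, 777, —, —]

3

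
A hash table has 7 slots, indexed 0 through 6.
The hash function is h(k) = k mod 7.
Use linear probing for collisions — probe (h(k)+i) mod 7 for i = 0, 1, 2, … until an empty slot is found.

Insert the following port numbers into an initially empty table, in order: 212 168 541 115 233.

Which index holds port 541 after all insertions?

3

Insert 212: h=2, slot 2 empty => index 2.
Insert 168: h=0, slot 0 empty => index 0.
Insert 541: h=2, slot 2 occupied => index 3.
Insert 115: h=3, slot 3 occupied => index 4.
Insert 233: h=2, slots 2,3,4 occupied => index 5.
Table: [168, ., 212, 541, 115, 233, .]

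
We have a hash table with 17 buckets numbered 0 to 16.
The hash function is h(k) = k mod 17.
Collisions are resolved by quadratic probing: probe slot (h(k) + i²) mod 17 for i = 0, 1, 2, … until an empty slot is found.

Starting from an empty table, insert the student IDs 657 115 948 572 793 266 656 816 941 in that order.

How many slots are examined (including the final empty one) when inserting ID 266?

4

657 hashes to 11; slot 11 is free -> place at 11.
115 hashes to 13; slot 13 is free -> place at 13.
948 hashes to 13; 13 taken -> place at 14.
572 hashes to 11; 11 taken -> place at 12.
793 hashes to 11; 11,12 taken -> place at 15.
266 hashes to 11; 11,12,15 taken -> place at 3.
656 hashes to 10; slot 10 is free -> place at 10.
816 hashes to 0; slot 0 is free -> place at 0.
941 hashes to 6; slot 6 is free -> place at 6.
Table: [816, —, —, 266, —, —, 941, —, —, —, 656, 657, 572, 115, 948, 793, —]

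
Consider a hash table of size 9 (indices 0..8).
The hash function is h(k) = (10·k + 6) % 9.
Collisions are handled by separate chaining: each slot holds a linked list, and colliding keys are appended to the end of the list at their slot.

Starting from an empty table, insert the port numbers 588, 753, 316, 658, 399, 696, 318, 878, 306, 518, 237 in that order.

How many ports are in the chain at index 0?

Insert 588: h=0, bucket 0 empty -> new chain.
Insert 753: h=3, bucket 3 empty -> new chain.
Insert 316: h=7, bucket 7 empty -> new chain.
Insert 658: h=7, bucket 7 nonempty -> append to chain.
Insert 399: h=0, bucket 0 nonempty -> append to chain.
Insert 696: h=0, bucket 0 nonempty -> append to chain.
Insert 318: h=0, bucket 0 nonempty -> append to chain.
Insert 878: h=2, bucket 2 empty -> new chain.
Insert 306: h=6, bucket 6 empty -> new chain.
Insert 518: h=2, bucket 2 nonempty -> append to chain.
Insert 237: h=0, bucket 0 nonempty -> append to chain.
Final buckets:
0: 588 -> 399 -> 696 -> 318 -> 237
1: _
2: 878 -> 518
3: 753
4: _
5: _
6: 306
7: 316 -> 658
8: _

5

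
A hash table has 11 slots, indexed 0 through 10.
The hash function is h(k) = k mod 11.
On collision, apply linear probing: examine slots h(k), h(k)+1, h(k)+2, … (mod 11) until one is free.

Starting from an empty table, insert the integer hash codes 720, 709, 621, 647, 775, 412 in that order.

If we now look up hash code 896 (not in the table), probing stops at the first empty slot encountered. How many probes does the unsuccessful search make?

720: h=5 => slot 5
709: h=5, probe 5,6 => slot 6
621: h=5, probe 5,6,7 => slot 7
647: h=9 => slot 9
775: h=5, probe 5,6,7,8 => slot 8
412: h=5, probe 5,6,7,8,9,10 => slot 10
Table: [_, _, _, _, _, 720, 709, 621, 775, 647, 412]
Lookup 896: h=5, probe 5,6,7,8,9,10,0 → slot 0 empty, not found.

7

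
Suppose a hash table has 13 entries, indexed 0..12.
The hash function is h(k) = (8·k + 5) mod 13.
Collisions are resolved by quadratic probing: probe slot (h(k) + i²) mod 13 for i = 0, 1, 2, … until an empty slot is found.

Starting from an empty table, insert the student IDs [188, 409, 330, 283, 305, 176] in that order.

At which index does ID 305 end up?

5

188 hashes to 1; slot 1 is free → place at 1.
409 hashes to 1; 1 taken → place at 2.
330 hashes to 6; slot 6 is free → place at 6.
283 hashes to 7; slot 7 is free → place at 7.
305 hashes to 1; 1,2 taken → place at 5.
176 hashes to 9; slot 9 is free → place at 9.
Table: [_, 188, 409, _, _, 305, 330, 283, _, 176, _, _, _]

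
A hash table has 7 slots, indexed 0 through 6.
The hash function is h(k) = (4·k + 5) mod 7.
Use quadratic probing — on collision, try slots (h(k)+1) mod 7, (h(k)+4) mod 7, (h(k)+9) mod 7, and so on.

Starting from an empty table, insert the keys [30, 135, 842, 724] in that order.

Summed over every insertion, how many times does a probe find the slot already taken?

4

30 hashes to 6; slot 6 is free -> place at 6.
135 hashes to 6; 6 taken -> place at 0.
842 hashes to 6; 6,0 taken -> place at 3.
724 hashes to 3; 3 taken -> place at 4.
Table: [135, —, —, 842, 724, —, 30]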